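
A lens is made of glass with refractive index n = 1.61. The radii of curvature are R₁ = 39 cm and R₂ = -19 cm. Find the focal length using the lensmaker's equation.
1/f = (n − 1)(1/R₁ − 1/R₂) → f = 20.94 cm (converging lens)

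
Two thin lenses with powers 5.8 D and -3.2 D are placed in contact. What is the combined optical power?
P_total = P₁ + P₂ = 2.6 D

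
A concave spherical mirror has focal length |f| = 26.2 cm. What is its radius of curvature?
R = 2|f| = 52.4 cm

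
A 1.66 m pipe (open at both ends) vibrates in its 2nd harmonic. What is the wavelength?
λₙ = 2L/n = 1.66 m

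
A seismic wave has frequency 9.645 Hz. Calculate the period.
T = 1/f = 0.1037 s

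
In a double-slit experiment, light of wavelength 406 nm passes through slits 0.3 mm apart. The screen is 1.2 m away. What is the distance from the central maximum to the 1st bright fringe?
y = mλL/d = 1.624 mm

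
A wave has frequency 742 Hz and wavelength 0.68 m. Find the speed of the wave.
v = fλ = 504.6 m/s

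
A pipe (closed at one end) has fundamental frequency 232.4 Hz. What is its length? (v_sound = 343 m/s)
L = v/(4f₁) = 0.369 m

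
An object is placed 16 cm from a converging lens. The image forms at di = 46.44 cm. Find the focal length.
1/f = 1/do + 1/di → f = 11.9 cm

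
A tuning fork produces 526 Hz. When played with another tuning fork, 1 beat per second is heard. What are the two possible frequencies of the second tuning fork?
f₂ = 526 ± 1 Hz → 527 Hz or 525 Hz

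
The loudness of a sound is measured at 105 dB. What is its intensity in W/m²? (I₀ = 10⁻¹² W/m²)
I = I₀·10^(β/10) = 3.16 × 10⁻² W/m²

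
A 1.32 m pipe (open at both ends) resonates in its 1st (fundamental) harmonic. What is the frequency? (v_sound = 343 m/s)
fₙ = nv/(2L) = 129.9 Hz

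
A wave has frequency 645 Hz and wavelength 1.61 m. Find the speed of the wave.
v = fλ = 1038 m/s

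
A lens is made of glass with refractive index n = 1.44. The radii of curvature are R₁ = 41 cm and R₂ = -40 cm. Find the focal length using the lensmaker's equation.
1/f = (n − 1)(1/R₁ − 1/R₂) → f = 46.02 cm (converging lens)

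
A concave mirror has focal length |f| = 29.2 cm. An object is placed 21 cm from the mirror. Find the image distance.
f = +29.2 cm (concave); 1/di = 1/f − 1/do → di = -74.78 cm (virtual image, behind mirror)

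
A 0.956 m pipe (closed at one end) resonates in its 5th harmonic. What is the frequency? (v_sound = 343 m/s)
fₙ = nv/(4L) = 448.5 Hz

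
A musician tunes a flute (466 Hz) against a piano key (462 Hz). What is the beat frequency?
4 Hz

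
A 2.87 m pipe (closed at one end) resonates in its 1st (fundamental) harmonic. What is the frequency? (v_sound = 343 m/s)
fₙ = nv/(4L) = 29.88 Hz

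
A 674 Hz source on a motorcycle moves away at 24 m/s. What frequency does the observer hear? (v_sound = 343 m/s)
f_obs = f·v/(v + v_s) = 629.9 Hz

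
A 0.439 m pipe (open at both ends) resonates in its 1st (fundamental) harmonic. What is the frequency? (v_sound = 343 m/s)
fₙ = nv/(2L) = 390.7 Hz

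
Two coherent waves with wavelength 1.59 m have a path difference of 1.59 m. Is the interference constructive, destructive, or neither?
constructive — path difference = 1λ, a whole number of wavelengths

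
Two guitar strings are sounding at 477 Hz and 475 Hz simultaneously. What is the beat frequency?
2 Hz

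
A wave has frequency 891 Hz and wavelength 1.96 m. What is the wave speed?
v = fλ = 1746 m/s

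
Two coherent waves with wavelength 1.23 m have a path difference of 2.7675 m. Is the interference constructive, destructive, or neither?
neither (partial) — path difference = 2.25λ, neither a whole number of wavelengths nor an odd multiple of λ/2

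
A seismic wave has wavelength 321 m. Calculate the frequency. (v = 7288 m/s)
f = v/λ = 22.7 Hz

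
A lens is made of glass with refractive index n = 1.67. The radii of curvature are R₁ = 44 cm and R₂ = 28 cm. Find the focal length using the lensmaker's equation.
1/f = (n − 1)(1/R₁ − 1/R₂) → f = -114.9 cm (diverging lens)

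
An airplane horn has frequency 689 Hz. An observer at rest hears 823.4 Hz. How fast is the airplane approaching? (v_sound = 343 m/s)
v_s = v·(1 − f/f_obs) = 55.99 m/s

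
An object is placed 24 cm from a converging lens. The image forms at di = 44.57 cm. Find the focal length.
1/f = 1/do + 1/di → f = 15.6 cm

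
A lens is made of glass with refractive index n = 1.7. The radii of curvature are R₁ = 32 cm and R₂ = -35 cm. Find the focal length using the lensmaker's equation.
1/f = (n − 1)(1/R₁ − 1/R₂) → f = 23.88 cm (converging lens)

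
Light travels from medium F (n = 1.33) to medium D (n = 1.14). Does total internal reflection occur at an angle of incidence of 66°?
θc = arcsin(n₂/n₁) = 59°; 66° > θc, so yes — total internal reflection.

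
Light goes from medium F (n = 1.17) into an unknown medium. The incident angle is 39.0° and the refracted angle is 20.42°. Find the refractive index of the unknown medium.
n₂ = n₁·sin θ₁ / sin θ₂ = 2.11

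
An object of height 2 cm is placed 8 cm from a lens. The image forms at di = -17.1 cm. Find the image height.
hi = (-di/do) × ho = 4.275 cm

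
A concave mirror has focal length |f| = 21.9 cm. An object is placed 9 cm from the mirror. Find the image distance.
f = +21.9 cm (concave); 1/di = 1/f − 1/do → di = -15.28 cm (virtual image, behind mirror)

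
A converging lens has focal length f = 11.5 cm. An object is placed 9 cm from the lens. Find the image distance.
1/di = 1/f − 1/do → di = -41.4 cm (virtual image)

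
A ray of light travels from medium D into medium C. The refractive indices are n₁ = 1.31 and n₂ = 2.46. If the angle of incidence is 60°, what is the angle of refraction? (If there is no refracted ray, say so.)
sin θ₂ = (n₁/n₂)·sin θ₁ = 0.4612 → θ₂ = 27.46°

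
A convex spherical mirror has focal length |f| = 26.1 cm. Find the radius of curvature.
R = 2|f| = 52.2 cm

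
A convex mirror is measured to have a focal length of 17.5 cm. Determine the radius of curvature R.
R = 2|f| = 35 cm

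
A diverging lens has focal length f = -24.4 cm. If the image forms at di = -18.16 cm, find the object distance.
1/do = 1/f − 1/di → do = 71.01 cm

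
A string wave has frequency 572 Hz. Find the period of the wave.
T = 1/f = 0.001748 s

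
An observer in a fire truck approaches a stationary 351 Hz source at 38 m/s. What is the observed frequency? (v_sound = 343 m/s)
f_obs = f·(v + v_o)/v = 389.9 Hz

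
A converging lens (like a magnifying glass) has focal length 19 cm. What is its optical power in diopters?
P = 1/f = 5.263 D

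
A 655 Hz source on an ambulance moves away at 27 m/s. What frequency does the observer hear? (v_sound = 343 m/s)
f_obs = f·v/(v + v_s) = 607.2 Hz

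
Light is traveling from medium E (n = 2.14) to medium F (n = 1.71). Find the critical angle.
θc = arcsin(n₂/n₁) = 53.04°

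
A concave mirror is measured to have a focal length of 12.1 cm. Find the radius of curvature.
R = 2|f| = 24.2 cm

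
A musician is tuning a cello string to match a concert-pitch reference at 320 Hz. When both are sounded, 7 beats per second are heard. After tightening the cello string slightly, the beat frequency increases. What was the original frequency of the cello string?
327 Hz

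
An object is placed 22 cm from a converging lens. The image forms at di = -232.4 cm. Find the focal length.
1/f = 1/do + 1/di → f = 24.3 cm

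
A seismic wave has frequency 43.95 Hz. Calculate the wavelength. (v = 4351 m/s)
λ = v/f = 99 m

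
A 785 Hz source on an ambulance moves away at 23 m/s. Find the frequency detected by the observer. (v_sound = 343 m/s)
f_obs = f·v/(v + v_s) = 735.7 Hz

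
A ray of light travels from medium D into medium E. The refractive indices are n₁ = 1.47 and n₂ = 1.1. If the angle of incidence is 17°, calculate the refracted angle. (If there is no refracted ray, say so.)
sin θ₂ = (n₁/n₂)·sin θ₁ = 0.3907 → θ₂ = 23°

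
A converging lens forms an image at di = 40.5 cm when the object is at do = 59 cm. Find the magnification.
M = −di/do = -0.6864 (inverted image)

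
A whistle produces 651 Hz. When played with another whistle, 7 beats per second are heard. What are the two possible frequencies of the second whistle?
f₂ = 651 ± 7 Hz → 658 Hz or 644 Hz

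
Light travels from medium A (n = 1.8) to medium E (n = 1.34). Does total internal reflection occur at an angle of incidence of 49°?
θc = arcsin(n₂/n₁) = 48.11°; 49° > θc, so yes — total internal reflection.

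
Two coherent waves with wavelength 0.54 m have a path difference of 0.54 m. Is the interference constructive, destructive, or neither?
constructive — path difference = 1λ, a whole number of wavelengths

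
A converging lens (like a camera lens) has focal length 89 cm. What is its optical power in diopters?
P = 1/f = 1.124 D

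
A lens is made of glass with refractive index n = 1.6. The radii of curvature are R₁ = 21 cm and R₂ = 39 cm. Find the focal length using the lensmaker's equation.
1/f = (n − 1)(1/R₁ − 1/R₂) → f = 75.83 cm (converging lens)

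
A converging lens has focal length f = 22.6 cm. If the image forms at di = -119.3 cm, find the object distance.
1/do = 1/f − 1/di → do = 19 cm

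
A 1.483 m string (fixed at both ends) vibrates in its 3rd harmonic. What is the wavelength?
λₙ = 2L/n = 0.9887 m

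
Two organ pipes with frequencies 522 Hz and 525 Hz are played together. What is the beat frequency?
3 Hz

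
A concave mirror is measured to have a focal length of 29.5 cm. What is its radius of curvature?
R = 2|f| = 59 cm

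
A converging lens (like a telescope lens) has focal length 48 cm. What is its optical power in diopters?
P = 1/f = 2.083 D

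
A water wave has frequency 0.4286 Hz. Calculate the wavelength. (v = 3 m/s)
λ = v/f = 7 m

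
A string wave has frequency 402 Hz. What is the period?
T = 1/f = 0.002488 s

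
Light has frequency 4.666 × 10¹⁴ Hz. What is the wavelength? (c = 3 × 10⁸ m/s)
λ = c/f = 642.9 nm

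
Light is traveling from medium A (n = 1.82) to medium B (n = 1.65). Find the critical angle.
θc = arcsin(n₂/n₁) = 65.04°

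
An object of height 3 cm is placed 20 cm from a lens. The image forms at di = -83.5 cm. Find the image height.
hi = (-di/do) × ho = 12.52 cm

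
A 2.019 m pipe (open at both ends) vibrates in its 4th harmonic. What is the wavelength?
λₙ = 2L/n = 1.01 m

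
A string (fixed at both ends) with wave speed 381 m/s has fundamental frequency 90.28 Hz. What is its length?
L = v/(2f₁) = 2.11 m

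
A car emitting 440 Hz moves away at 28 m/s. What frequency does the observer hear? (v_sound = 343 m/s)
f_obs = f·v/(v + v_s) = 406.8 Hz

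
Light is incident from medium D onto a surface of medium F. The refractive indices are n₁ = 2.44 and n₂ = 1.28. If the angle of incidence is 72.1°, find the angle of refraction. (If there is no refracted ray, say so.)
sin θ₂ = (n₁/n₂)·sin θ₁ = 1.814 > 1, so there is no refracted ray — the light undergoes total internal reflection.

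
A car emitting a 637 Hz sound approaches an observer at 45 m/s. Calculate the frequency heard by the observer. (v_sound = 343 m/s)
f_obs = f·v/(v − v_s) = 733.2 Hz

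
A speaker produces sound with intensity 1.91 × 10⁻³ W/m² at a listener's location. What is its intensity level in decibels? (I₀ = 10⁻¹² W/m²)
β = 10·log₁₀(I/I₀) = 92.81 dB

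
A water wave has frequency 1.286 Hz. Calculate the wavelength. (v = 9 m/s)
λ = v/f = 6.998 m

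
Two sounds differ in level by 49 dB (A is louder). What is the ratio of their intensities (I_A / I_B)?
I_A/I_B = 10^(Δβ/10) = 79430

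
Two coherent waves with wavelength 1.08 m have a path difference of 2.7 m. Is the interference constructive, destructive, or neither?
destructive — path difference = 2.5λ, an odd multiple of λ/2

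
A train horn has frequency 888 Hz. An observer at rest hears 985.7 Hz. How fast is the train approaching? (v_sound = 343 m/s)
v_s = v·(1 − f/f_obs) = 34 m/s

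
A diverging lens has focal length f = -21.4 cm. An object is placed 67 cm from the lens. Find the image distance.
1/di = 1/f − 1/do → di = -16.22 cm (virtual image)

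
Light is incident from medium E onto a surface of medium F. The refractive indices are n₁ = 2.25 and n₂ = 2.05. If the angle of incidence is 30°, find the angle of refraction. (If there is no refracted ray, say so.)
sin θ₂ = (n₁/n₂)·sin θ₁ = 0.5488 → θ₂ = 33.28°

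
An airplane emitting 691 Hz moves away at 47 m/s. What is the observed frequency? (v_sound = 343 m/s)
f_obs = f·v/(v + v_s) = 607.7 Hz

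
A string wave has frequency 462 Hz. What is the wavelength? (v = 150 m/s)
λ = v/f = 0.3247 m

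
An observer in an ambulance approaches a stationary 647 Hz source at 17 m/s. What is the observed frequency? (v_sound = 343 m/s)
f_obs = f·(v + v_o)/v = 679.1 Hz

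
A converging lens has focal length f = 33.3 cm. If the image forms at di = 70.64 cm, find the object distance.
1/do = 1/f − 1/di → do = 63 cm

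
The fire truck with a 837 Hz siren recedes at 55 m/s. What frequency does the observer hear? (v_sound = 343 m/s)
f_obs = f·v/(v + v_s) = 721.3 Hz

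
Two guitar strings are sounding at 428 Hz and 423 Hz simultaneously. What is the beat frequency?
5 Hz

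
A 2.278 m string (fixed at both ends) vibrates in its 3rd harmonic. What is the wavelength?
λₙ = 2L/n = 1.519 m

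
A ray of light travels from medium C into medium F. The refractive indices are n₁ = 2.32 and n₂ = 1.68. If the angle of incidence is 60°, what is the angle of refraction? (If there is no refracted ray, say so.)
sin θ₂ = (n₁/n₂)·sin θ₁ = 1.196 > 1, so there is no refracted ray — the light undergoes total internal reflection.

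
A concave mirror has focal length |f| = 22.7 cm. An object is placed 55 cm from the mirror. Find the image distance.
f = +22.7 cm (concave); 1/di = 1/f − 1/do → di = 38.65 cm (real image, in front of mirror)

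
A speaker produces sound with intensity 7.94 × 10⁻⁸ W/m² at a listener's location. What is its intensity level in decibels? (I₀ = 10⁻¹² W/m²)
β = 10·log₁₀(I/I₀) = 49 dB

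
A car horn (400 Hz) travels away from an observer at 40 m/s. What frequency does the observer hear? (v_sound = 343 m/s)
f_obs = f·v/(v + v_s) = 358.2 Hz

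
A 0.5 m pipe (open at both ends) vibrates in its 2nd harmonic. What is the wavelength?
λₙ = 2L/n = 0.5 m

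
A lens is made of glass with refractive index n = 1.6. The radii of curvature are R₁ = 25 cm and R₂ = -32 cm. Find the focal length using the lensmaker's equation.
1/f = (n − 1)(1/R₁ − 1/R₂) → f = 23.39 cm (converging lens)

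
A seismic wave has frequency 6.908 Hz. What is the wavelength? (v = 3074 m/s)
λ = v/f = 445 m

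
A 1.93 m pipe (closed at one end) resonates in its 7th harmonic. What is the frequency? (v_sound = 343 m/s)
fₙ = nv/(4L) = 311 Hz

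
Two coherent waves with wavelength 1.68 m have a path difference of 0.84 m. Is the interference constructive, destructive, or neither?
destructive — path difference = 0.5λ, an odd multiple of λ/2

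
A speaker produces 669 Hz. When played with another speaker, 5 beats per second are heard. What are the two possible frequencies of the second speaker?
f₂ = 669 ± 5 Hz → 674 Hz or 664 Hz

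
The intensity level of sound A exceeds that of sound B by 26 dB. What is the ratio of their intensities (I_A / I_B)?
I_A/I_B = 10^(Δβ/10) = 398.1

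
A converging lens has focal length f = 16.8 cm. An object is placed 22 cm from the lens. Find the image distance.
1/di = 1/f − 1/do → di = 71.08 cm (real image)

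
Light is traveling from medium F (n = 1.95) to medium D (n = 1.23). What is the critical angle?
θc = arcsin(n₂/n₁) = 39.11°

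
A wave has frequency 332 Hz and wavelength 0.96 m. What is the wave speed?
v = fλ = 318.7 m/s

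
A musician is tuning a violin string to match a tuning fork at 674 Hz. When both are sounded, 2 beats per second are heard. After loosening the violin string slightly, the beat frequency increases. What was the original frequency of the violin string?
672 Hz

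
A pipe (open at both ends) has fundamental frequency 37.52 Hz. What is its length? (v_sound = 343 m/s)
L = v/(2f₁) = 4.571 m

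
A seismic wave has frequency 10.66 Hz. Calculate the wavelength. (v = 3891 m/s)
λ = v/f = 365 m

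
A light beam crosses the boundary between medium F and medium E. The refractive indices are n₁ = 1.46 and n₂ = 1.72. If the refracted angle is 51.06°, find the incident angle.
sin θ₁ = (n₂/n₁)·sin θ₂ → θ₁ = 66.39°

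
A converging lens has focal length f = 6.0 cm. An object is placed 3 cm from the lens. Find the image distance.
1/di = 1/f − 1/do → di = -6 cm (virtual image)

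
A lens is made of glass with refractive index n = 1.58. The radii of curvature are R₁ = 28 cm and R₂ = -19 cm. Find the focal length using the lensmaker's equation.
1/f = (n − 1)(1/R₁ − 1/R₂) → f = 19.52 cm (converging lens)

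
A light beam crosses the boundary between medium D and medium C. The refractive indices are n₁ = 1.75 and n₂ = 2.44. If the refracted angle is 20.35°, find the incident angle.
sin θ₁ = (n₂/n₁)·sin θ₂ → θ₁ = 29°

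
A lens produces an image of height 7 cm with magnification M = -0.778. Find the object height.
ho = |hi|/|M| = 8.997 cm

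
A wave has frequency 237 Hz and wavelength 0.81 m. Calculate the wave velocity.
v = fλ = 192 m/s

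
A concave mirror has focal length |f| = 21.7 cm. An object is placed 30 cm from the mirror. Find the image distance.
f = +21.7 cm (concave); 1/di = 1/f − 1/do → di = 78.43 cm (real image, in front of mirror)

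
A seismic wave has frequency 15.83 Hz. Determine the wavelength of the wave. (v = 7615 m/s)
λ = v/f = 481 m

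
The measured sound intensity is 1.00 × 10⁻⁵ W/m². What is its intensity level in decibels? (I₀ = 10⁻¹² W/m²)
β = 10·log₁₀(I/I₀) = 70 dB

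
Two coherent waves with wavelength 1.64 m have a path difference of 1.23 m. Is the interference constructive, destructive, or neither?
neither (partial) — path difference = 0.75λ, neither a whole number of wavelengths nor an odd multiple of λ/2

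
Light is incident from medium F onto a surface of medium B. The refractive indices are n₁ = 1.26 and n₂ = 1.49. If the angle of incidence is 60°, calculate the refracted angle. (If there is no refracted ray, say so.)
sin θ₂ = (n₁/n₂)·sin θ₁ = 0.7323 → θ₂ = 47.08°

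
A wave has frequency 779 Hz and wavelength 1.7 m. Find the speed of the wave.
v = fλ = 1324 m/s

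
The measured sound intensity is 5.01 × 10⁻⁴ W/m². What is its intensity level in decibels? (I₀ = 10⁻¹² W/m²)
β = 10·log₁₀(I/I₀) = 87 dB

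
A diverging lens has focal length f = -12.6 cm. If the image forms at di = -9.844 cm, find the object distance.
1/do = 1/f − 1/di → do = 45.01 cm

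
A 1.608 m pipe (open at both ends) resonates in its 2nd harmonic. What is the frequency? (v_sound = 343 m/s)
fₙ = nv/(2L) = 213.3 Hz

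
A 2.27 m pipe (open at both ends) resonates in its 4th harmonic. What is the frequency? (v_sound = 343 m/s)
fₙ = nv/(2L) = 302.2 Hz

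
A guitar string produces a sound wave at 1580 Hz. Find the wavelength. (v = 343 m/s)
λ = v/f = 0.2171 m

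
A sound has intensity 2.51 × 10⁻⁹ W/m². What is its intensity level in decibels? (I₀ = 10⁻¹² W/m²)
β = 10·log₁₀(I/I₀) = 34 dB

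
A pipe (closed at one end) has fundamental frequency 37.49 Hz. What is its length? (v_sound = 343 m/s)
L = v/(4f₁) = 2.287 m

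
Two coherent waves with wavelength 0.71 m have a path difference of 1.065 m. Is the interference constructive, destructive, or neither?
destructive — path difference = 1.5λ, an odd multiple of λ/2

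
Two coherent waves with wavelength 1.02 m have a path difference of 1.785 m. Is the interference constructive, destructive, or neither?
neither (partial) — path difference = 1.75λ, neither a whole number of wavelengths nor an odd multiple of λ/2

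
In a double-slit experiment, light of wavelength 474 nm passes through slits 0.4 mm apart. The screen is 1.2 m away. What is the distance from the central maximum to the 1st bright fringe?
y = mλL/d = 1.422 mm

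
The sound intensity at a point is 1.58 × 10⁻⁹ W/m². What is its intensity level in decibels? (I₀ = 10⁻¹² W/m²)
β = 10·log₁₀(I/I₀) = 31.99 dB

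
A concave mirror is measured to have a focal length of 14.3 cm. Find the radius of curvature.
R = 2|f| = 28.6 cm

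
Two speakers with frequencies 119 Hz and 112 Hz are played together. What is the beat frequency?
7 Hz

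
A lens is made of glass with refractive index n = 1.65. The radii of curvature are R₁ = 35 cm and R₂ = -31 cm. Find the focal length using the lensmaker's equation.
1/f = (n − 1)(1/R₁ − 1/R₂) → f = 25.29 cm (converging lens)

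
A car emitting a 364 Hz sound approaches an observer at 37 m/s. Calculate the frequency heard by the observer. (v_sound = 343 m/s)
f_obs = f·v/(v − v_s) = 408 Hz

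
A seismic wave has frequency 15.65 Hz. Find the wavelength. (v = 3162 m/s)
λ = v/f = 202 m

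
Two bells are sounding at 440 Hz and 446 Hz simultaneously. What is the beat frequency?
6 Hz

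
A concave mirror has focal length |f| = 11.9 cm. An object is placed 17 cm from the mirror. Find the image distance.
f = +11.9 cm (concave); 1/di = 1/f − 1/do → di = 39.67 cm (real image, in front of mirror)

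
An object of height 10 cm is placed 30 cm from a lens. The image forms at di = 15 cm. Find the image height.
hi = (-di/do) × ho = -5 cm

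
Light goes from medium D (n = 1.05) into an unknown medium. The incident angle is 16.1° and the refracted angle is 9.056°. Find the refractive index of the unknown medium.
n₂ = n₁·sin θ₁ / sin θ₂ = 1.85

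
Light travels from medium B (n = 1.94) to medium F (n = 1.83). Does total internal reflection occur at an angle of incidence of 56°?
θc = arcsin(n₂/n₁) = 70.61°; 56° < θc, so no — the ray refracts.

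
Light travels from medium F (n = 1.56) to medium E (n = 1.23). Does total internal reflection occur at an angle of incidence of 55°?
θc = arcsin(n₂/n₁) = 52.04°; 55° > θc, so yes — total internal reflection.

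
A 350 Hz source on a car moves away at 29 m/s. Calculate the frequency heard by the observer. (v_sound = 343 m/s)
f_obs = f·v/(v + v_s) = 322.7 Hz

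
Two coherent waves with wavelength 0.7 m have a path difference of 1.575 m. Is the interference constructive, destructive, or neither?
neither (partial) — path difference = 2.25λ, neither a whole number of wavelengths nor an odd multiple of λ/2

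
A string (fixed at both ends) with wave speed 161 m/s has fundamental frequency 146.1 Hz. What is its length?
L = v/(2f₁) = 0.551 m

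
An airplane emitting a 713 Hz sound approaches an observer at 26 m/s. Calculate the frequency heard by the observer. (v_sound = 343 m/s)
f_obs = f·v/(v − v_s) = 771.5 Hz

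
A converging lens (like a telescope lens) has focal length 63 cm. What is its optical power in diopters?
P = 1/f = 1.587 D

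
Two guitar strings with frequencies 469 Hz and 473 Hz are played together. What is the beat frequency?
4 Hz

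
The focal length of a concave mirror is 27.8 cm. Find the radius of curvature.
R = 2|f| = 55.6 cm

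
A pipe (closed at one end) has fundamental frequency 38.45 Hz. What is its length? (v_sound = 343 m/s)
L = v/(4f₁) = 2.23 m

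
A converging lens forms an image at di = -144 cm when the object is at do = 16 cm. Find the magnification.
M = −di/do = 9 (upright image)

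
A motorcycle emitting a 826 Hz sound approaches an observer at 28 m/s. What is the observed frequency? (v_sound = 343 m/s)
f_obs = f·v/(v − v_s) = 899.4 Hz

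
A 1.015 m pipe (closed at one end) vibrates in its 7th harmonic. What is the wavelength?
λₙ = 4L/n = 0.58 m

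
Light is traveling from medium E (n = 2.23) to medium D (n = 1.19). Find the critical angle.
θc = arcsin(n₂/n₁) = 32.25°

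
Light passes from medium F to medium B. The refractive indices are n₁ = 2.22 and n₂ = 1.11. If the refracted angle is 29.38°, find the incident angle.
sin θ₁ = (n₂/n₁)·sin θ₂ → θ₁ = 14.2°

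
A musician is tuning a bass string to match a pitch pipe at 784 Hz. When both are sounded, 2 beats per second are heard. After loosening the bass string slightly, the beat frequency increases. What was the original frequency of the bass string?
782 Hz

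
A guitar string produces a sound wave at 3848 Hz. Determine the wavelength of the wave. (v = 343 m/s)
λ = v/f = 0.08914 m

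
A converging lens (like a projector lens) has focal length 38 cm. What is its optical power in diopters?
P = 1/f = 2.632 D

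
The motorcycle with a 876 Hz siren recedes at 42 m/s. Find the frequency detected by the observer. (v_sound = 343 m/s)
f_obs = f·v/(v + v_s) = 780.4 Hz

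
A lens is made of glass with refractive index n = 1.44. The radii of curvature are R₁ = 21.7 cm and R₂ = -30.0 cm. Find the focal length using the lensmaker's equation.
1/f = (n − 1)(1/R₁ − 1/R₂) → f = 28.62 cm (converging lens)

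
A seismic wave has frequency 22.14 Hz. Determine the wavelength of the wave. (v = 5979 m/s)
λ = v/f = 270.1 m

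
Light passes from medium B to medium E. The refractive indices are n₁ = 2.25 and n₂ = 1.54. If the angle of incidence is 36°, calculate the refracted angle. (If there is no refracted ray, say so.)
sin θ₂ = (n₁/n₂)·sin θ₁ = 0.8588 → θ₂ = 59.18°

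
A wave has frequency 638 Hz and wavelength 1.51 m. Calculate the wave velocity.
v = fλ = 963.4 m/s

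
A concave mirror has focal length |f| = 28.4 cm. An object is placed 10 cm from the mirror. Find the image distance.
f = +28.4 cm (concave); 1/di = 1/f − 1/do → di = -15.43 cm (virtual image, behind mirror)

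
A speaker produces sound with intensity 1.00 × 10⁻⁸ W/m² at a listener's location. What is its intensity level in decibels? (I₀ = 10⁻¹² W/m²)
β = 10·log₁₀(I/I₀) = 40 dB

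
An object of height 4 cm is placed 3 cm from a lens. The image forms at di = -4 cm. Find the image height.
hi = (-di/do) × ho = 5.333 cm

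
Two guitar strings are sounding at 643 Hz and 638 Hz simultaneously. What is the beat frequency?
5 Hz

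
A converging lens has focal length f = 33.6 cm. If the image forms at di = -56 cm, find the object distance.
1/do = 1/f − 1/di → do = 21 cm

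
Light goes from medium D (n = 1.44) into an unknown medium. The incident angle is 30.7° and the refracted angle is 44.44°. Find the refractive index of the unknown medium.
n₂ = n₁·sin θ₁ / sin θ₂ = 1.05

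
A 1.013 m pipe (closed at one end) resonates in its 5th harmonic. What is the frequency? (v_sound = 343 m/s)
fₙ = nv/(4L) = 423.2 Hz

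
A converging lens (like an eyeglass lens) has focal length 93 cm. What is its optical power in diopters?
P = 1/f = 1.075 D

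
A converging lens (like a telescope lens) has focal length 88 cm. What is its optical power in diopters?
P = 1/f = 1.136 D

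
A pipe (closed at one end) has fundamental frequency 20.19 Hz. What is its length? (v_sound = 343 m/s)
L = v/(4f₁) = 4.247 m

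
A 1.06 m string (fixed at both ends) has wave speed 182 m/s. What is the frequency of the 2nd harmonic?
fₙ = nv/(2L) = 171.7 Hz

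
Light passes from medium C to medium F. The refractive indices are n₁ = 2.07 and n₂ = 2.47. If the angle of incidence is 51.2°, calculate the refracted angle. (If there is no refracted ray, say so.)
sin θ₂ = (n₁/n₂)·sin θ₁ = 0.6531 → θ₂ = 40.78°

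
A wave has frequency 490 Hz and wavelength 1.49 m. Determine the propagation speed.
v = fλ = 730.1 m/s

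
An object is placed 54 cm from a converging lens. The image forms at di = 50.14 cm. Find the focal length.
1/f = 1/do + 1/di → f = 26 cm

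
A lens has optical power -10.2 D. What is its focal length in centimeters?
f = 1/P = -9.804 cm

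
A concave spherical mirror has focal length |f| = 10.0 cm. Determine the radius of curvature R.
R = 2|f| = 20 cm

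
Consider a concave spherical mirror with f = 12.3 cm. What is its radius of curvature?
R = 2|f| = 24.6 cm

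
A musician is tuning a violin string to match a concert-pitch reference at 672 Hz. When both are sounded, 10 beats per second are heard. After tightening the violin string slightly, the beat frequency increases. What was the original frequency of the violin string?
682 Hz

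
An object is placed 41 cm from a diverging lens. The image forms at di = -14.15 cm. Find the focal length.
1/f = 1/do + 1/di → f = -21.61 cm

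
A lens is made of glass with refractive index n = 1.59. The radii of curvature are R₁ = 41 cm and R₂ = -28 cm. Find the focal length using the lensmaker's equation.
1/f = (n − 1)(1/R₁ − 1/R₂) → f = 28.2 cm (converging lens)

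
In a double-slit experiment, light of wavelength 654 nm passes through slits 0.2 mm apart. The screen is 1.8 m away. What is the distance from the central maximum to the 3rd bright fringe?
y = mλL/d = 17.66 mm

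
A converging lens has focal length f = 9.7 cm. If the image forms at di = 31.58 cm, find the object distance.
1/do = 1/f − 1/di → do = 14 cm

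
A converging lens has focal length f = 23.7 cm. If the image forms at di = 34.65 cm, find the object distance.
1/do = 1/f − 1/di → do = 75 cm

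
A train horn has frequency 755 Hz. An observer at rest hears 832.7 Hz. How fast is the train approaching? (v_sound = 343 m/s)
v_s = v·(1 − f/f_obs) = 32.01 m/s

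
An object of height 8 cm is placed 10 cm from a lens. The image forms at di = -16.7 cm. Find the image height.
hi = (-di/do) × ho = 13.36 cm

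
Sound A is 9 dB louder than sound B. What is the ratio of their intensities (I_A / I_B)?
I_A/I_B = 10^(Δβ/10) = 7.943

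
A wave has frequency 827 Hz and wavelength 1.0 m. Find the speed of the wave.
v = fλ = 827 m/s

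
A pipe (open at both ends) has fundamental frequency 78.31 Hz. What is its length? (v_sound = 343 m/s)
L = v/(2f₁) = 2.19 m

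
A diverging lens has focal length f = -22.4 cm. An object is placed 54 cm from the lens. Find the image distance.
1/di = 1/f − 1/do → di = -15.83 cm (virtual image)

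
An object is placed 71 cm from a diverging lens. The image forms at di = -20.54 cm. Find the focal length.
1/f = 1/do + 1/di → f = -28.9 cm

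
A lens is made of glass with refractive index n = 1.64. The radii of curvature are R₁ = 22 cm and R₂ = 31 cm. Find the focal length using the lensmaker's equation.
1/f = (n − 1)(1/R₁ − 1/R₂) → f = 118.4 cm (converging lens)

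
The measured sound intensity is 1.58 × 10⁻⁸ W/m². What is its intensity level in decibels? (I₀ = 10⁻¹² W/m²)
β = 10·log₁₀(I/I₀) = 41.99 dB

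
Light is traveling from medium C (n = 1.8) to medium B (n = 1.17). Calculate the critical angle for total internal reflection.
θc = arcsin(n₂/n₁) = 40.54°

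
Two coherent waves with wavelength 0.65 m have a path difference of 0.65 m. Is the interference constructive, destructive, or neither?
constructive — path difference = 1λ, a whole number of wavelengths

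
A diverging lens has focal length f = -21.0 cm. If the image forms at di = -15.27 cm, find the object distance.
1/do = 1/f − 1/di → do = 55.96 cm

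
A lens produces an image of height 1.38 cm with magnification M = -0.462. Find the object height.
ho = |hi|/|M| = 2.987 cm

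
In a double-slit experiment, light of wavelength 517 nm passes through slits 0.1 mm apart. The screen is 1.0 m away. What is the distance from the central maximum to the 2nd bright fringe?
y = mλL/d = 10.34 mm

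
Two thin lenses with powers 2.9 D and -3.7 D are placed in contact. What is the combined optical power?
P_total = P₁ + P₂ = -0.8 D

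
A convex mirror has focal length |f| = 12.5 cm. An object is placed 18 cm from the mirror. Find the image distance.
f = −12.5 cm (convex); 1/di = 1/f − 1/do → di = -7.377 cm (virtual image, behind mirror)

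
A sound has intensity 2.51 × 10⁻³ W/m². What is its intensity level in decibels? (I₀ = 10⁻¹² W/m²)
β = 10·log₁₀(I/I₀) = 94 dB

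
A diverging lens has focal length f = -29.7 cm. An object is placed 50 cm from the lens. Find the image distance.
1/di = 1/f − 1/do → di = -18.63 cm (virtual image)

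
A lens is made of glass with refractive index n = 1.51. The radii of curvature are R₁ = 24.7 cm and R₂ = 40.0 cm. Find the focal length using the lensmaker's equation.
1/f = (n − 1)(1/R₁ − 1/R₂) → f = 126.6 cm (converging lens)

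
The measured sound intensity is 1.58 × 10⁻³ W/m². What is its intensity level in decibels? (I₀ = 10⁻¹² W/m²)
β = 10·log₁₀(I/I₀) = 91.99 dB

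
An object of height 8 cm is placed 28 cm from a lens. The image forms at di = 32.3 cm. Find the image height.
hi = (-di/do) × ho = -9.229 cm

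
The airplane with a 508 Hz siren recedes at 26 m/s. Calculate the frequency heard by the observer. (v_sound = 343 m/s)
f_obs = f·v/(v + v_s) = 472.2 Hz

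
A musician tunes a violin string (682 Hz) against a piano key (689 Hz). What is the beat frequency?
7 Hz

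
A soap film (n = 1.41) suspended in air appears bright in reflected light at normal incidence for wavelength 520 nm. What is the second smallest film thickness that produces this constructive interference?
2nt = (m − ½)λ with m = 2 → t = (m − ½)λ/(2n) = 276.6 nm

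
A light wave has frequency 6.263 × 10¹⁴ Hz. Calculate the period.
T = 1/f = 1.597 × 10⁻¹⁵ s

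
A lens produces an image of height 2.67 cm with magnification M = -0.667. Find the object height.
ho = |hi|/|M| = 4.003 cm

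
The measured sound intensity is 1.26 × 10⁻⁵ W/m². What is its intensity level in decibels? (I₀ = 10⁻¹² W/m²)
β = 10·log₁₀(I/I₀) = 71 dB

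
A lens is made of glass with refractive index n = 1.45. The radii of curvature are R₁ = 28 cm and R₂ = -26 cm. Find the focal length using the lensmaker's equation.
1/f = (n − 1)(1/R₁ − 1/R₂) → f = 29.96 cm (converging lens)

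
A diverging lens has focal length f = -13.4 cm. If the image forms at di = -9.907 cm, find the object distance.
1/do = 1/f − 1/di → do = 38.01 cm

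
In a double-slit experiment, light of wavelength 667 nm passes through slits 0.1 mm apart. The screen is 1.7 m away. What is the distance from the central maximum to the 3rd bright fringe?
y = mλL/d = 34.02 mm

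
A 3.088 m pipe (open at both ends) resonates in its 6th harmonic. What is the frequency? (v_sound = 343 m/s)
fₙ = nv/(2L) = 333.2 Hz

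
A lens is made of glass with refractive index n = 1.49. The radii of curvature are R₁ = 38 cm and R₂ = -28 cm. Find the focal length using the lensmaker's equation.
1/f = (n − 1)(1/R₁ − 1/R₂) → f = 32.9 cm (converging lens)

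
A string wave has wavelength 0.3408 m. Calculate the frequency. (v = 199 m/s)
f = v/λ = 583.9 Hz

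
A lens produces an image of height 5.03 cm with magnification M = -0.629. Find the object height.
ho = |hi|/|M| = 7.997 cm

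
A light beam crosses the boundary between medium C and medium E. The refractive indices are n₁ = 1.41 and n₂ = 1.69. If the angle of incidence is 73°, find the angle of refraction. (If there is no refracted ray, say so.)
sin θ₂ = (n₁/n₂)·sin θ₁ = 0.7979 → θ₂ = 52.93°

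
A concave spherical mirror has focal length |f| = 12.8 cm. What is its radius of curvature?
R = 2|f| = 25.6 cm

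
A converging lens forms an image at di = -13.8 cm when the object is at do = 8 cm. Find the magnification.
M = −di/do = 1.725 (upright image)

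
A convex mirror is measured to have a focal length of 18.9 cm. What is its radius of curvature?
R = 2|f| = 37.8 cm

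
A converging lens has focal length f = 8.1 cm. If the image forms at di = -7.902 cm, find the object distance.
1/do = 1/f − 1/di → do = 4 cm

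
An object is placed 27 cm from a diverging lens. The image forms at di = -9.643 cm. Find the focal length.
1/f = 1/do + 1/di → f = -15 cm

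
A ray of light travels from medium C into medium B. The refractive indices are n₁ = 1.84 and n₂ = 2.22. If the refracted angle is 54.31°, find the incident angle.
sin θ₁ = (n₂/n₁)·sin θ₂ → θ₁ = 78.5°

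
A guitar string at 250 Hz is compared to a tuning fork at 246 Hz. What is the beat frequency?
4 Hz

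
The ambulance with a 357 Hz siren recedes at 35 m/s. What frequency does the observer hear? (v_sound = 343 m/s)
f_obs = f·v/(v + v_s) = 323.9 Hz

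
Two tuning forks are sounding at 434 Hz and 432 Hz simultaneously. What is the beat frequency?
2 Hz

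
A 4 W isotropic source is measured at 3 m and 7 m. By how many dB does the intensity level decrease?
Δβ = 20·log₁₀(r₂/r₁) = 7.36 dB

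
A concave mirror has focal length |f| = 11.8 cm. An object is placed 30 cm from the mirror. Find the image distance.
f = +11.8 cm (concave); 1/di = 1/f − 1/do → di = 19.45 cm (real image, in front of mirror)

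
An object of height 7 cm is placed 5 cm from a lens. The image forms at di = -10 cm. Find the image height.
hi = (-di/do) × ho = 14 cm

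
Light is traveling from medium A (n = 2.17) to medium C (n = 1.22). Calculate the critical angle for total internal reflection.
θc = arcsin(n₂/n₁) = 34.21°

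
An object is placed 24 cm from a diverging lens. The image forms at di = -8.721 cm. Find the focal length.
1/f = 1/do + 1/di → f = -13.7 cm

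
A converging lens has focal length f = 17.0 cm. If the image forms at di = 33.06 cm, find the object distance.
1/do = 1/f − 1/di → do = 35 cm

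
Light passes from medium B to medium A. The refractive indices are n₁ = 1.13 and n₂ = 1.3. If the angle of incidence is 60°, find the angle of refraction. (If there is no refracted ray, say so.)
sin θ₂ = (n₁/n₂)·sin θ₁ = 0.7528 → θ₂ = 48.83°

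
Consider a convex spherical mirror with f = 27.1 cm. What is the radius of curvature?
R = 2|f| = 54.2 cm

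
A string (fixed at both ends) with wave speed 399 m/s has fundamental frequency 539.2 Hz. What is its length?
L = v/(2f₁) = 0.37 m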